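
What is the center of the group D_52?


Z(G) = {g ∈ G | gx = xg for all x ∈ G}
For even n, Z(D_n) = {e, r^(n/2)}: the 180° rotation r^26 commutes with every reflection and rotation

Z(D_52) = {e, r^26}


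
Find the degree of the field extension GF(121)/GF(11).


GF(121) = GF(11^2), so the extension degree is 2

[GF(121)/GF(11)] = 2


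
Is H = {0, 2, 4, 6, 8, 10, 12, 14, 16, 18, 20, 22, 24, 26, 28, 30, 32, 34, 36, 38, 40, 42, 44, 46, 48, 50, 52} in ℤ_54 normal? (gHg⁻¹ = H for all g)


H = {0, 2, 4, 6, 8, 10, 12, 14, 16, 18, 20, 22, 24, 26, 28, 30, 32, 34, 36, 38, 40, 42, 44, 46, 48, 50, 52} in ℤ_54
ℤ_54 is abelian; every subgroup of an abelian group is normal

Yes, normal subgroup


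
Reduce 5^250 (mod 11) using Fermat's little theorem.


Fermat's little theorem: if p is prime and gcd(a,p)=1, then a^(p-1) ≡ 1 (mod p)
p = 11 is prime, gcd(5,11) = 1
Reduce exponent: 250 mod 10 = 0
So 5^250 ≡ 5^0 (mod 11)
5^0 = 1

5^250 ≡ 1 (mod 11)


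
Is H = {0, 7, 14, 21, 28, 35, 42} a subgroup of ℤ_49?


Subgroup test for H = {0, 7, 14, 21, 28, 35, 42} in (ℤ_49, +):
(1) 0 ∈ H? Yes
(2) Closure: for all a,b ∈ H, (a+b) mod 49 ∈ H? Yes
(3) Inverses: for all a ∈ H, -a mod 49 ∈ H? Yes

Yes, H is a subgroup of ℤ_49


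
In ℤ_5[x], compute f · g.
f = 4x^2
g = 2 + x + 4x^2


Expand and collect like terms; reduce coefficients mod 5:
x^0: 0·2 = 0 ≡ 0 (mod 5)
x^1: 0·1 + 0·2 = 0 ≡ 0 (mod 5)
x^2: 0·4 + 0·1 + 4·2 = 8 ≡ 3 (mod 5)
x^3: 0·4 + 4·1 = 4 ≡ 4 (mod 5)
x^4: 4·4 = 16 ≡ 1 (mod 5)
Result: 3x^2 + 4x^3 + x^4

f · g = 3x^2 + 4x^3 + x^4


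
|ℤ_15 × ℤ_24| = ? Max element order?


|ℤ_15 × ℤ_24| = 15 × 24 = 360
Max element order = lcm(15,24) = 120
Cyclic? No (gcd=3)

|ℤ_15×ℤ_24| = 360, max element order = 120


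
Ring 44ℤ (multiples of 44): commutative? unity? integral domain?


44ℤ is a commutative ring under +,× but has no multiplicative identity (1 ∉ 44ℤ); it has no zero divisors, but without unity it is not an integral domain
Commutative: Yes
Integral domain: No
Has unity: No

44ℤ (multiples of 44): Commutative=Yes, Unity=No


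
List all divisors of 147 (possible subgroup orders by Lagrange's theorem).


Lagrange's theorem: |H| divides |G|
|G| = 147
Divisors of 147: 1, 3, 7, 21, 49, 147

Possible subgroup orders: {1, 3, 7, 21, 49, 147}


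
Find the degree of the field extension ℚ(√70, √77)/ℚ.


[ℚ(√70,√77):ℚ] = [ℚ(√70,√77):ℚ(√70)]·[ℚ(√70):ℚ] = 2·2 = 4

[ℚ(√70, √77)/ℚ] = 4


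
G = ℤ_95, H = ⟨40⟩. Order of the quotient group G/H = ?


|⟨40⟩| = n / gcd(40, 95) = 95 / 5 = 19
H is normal (ℤ_95 is abelian).
|G/H| = |G| / |H| = 95 / 19 = 5

|G/H| = 5


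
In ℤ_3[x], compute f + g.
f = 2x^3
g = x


Add coefficients mod 3:
x^0: 0 + 0 = 0 (mod 3)
x^1: 0 + 1 = 1 (mod 3)
x^2: 0 + 0 = 0 (mod 3)
x^3: 2 + 0 = 2 (mod 3)
Result: x + 2x^3

f + g = x + 2x^3


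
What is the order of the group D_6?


|D_n| = 2n (n rotations and n reflections)
|D_6| = 2×6 = 12

|D_6| = 12


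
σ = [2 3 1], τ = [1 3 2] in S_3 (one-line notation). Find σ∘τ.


σ∘τ: apply τ first, then σ
1 →τ 1 →σ 2
2 →τ 3 →σ 1
3 →τ 2 →σ 3

σ∘τ = [2 1 3]


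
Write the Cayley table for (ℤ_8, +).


Elements: {0, 1, 2, 3, 4, 5, 6, 7}
Operation: addition mod 8
Entry (a, b) = (a + b) mod 8

Cayley table:
  | 0 | 1 | 2 | 3 | 4 | 5 | 6 | 7
0 | 0 | 1 | 2 | 3 | 4 | 5 | 6 | 7
1 | 1 | 2 | 3 | 4 | 5 | 6 | 7 | 0
2 | 2 | 3 | 4 | 5 | 6 | 7 | 0 | 1
3 | 3 | 4 | 5 | 6 | 7 | 0 | 1 | 2
4 | 4 | 5 | 6 | 7 | 0 | 1 | 2 | 3
5 | 5 | 6 | 7 | 0 | 1 | 2 | 3 | 4
6 | 6 | 7 | 0 | 1 | 2 | 3 | 4 | 5
7 | 7 | 0 | 1 | 2 | 3 | 4 | 5 | 6


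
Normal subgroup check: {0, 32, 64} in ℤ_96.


H = {0, 32, 64} in ℤ_96
ℤ_96 is abelian; every subgroup of an abelian group is normal

Yes, normal subgroup


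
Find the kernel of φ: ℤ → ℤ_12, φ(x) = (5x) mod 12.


Kernel = preimage of identity
ker(φ) = {x ∈ ℤ : 5x ≡ 0 (mod 12)}. gcd(5,12) = 1, so 5x ≡ 0 (mod 12) ⟺ x ≡ 0 (mod 12/1 = 12). Hence ker(φ) = 12ℤ

ker(φ) = 12ℤ


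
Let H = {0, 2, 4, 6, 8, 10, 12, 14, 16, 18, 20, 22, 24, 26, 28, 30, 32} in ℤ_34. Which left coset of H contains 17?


17 + H = {17 + h (mod 34) : h ∈ H}
17+0=17, 17+2=19, 17+4=21, 17+6=23, 17+8=25, 17+10=27, 17+12=29, 17+14=31, 17+16=33, 17+18=1, 17+20=3, 17+22=5, 17+24=7, 17+26=9, 17+28=11, 17+30=13, 17+32=15
17 + H = {1, 3, 5, 7, 9, 11, 13, 15, 17, 19, 21, 23, 25, 27, 29, 31, 33} = 1 + H

17 + H = {1, 3, 5, 7, 9, 11, 13, 15, 17, 19, 21, 23, 25, 27, 29, 31, 33}


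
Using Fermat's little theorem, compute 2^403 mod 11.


Fermat's little theorem: if p is prime and gcd(a,p)=1, then a^(p-1) ≡ 1 (mod p)
p = 11 is prime, gcd(2,11) = 1
Reduce exponent: 403 mod 10 = 3
So 2^403 ≡ 2^3 (mod 11)
2^3 mod 11 = 8

2^403 ≡ 8 (mod 11)


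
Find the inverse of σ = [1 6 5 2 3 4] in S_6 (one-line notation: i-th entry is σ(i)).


To find σ⁻¹, swap domain and range:
σ(1) = 1 → σ⁻¹(1) = 1
σ(2) = 6 → σ⁻¹(6) = 2
σ(3) = 5 → σ⁻¹(5) = 3
σ(4) = 2 → σ⁻¹(2) = 4
σ(5) = 3 → σ⁻¹(3) = 5
σ(6) = 4 → σ⁻¹(4) = 6

σ⁻¹ = [1 4 5 6 3 2]


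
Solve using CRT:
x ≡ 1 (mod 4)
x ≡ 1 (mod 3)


m₁ = 4, m₂ = 3, gcd = 1, so CRT applies. M = m₁·m₂ = 12
Let M₁ = M/m₁ = 3, M₂ = M/m₂ = 4
Find y₁ ≡ M₁⁻¹ (mod m₁): 3⁻¹ ≡ 3 (mod 4)
Find y₂ ≡ M₂⁻¹ (mod m₂): 4⁻¹ ≡ 1 (mod 3)
x = a₁·M₁·y₁ + a₂·M₂·y₂ = 1·3·3 + 1·4·1 = 13
Reduce mod 12: x ≡ 1
Check: 1 mod 4 = 1 ✓, 1 mod 3 = 1 ✓

x ≡ 1 (mod 12)


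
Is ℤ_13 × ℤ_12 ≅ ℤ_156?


Comparing ℤ_13 × ℤ_12 and ℤ_156:
gcd(13,12) = 1, so ℤ_13 × ℤ_12 ≅ ℤ_156 (CRT)

Yes, ℤ_13 × ℤ_12 ≅ ℤ_156


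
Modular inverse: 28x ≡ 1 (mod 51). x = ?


Use the extended Euclidean algorithm to write 1 = 28·s + 51·t; then s mod 51 is the inverse.
Euclidean algorithm:
  28 = 0·51 + 28
  51 = 1·28 + 23
  28 = 1·23 + 5
  23 = 4·5 + 3
  5 = 1·3 + 2
  3 = 1·2 + 1
  2 = 2·1 + 0
gcd(28,51) = 1
Back-substitution gives: 28·(-20) + 51·(11) = 1
So 28⁻¹ ≡ -20 ≡ 31 (mod 51)
Check: 28 × 31 = 868 ≡ 1 (mod 51) ✓

28⁻¹ ≡ 31 (mod 51)


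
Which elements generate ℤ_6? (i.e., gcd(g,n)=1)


g generates ℤ_n iff gcd(g,n) = 1
Checking each g ∈ {1,...,5}:
gcd(1,6) = 1
gcd(2,6) = 2
gcd(3,6) = 3
gcd(4,6) = 2
gcd(5,6) = 1
Generators: {1, 5}
Number of generators = φ(6) = 2

Generators of ℤ_6 = {1, 5}


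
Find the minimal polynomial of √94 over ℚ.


√94 satisfies x² - 94 = 0, irreducible over ℚ since 94 is squarefree

Minimal polynomial: x² - 94


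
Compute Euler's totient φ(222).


Factor n: 222 = 2 × 3 × 37
φ(n) = n · ∏(1 - 1/p) over distinct primes p | n
φ(222) = 222 · (1 - 1/2) · (1 - 1/3) · (1 - 1/37) = 72

φ(222) = 72


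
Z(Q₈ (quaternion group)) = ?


Z(G) = {g ∈ G | gx = xg for all x ∈ G}
In Q₈ = {±1, ±i, ±j, ±k}, only ±1 commute with every element

Z(Q₈ (quaternion group)) = {1, -1}


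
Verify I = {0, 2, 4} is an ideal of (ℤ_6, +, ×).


Check ideal conditions for I = {0, 2, 4} in ℤ_6:
(1) I is an additive subgroup? Yes
(2) For r ∈ ℤ_6 and a ∈ I: r·a ∈ I? Yes

Yes, I is an ideal of ℤ_6


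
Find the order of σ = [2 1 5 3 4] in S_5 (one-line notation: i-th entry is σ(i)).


Cycle decomposition: (1 2) (3 5 4)
Cycle lengths: 2, 3
Order = lcm(2, 3) = 6

ord(σ) = 6


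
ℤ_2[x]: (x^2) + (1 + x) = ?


Add coefficients mod 2:
x^0: 0 + 1 = 1 (mod 2)
x^1: 0 + 1 = 1 (mod 2)
x^2: 1 + 0 = 1 (mod 2)
Result: 1 + x + x^2

f + g = 1 + x + x^2


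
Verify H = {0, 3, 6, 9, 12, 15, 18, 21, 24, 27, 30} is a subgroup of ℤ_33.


Subgroup test for H = {0, 3, 6, 9, 12, 15, 18, 21, 24, 27, 30} in (ℤ_33, +):
(1) 0 ∈ H? Yes
(2) Closure: for all a,b ∈ H, (a+b) mod 33 ∈ H? Yes
(3) Inverses: for all a ∈ H, -a mod 33 ∈ H? Yes

Yes, H is a subgroup of ℤ_33


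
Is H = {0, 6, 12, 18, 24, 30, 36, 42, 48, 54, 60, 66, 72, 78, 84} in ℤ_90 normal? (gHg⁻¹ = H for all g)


H = {0, 6, 12, 18, 24, 30, 36, 42, 48, 54, 60, 66, 72, 78, 84} in ℤ_90
ℤ_90 is abelian; every subgroup of an abelian group is normal

Yes, normal subgroup


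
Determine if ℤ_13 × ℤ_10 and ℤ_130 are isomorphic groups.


Comparing ℤ_13 × ℤ_10 and ℤ_130:
gcd(13,10) = 1, so ℤ_13 × ℤ_10 ≅ ℤ_130 (CRT)

Yes, ℤ_13 × ℤ_10 ≅ ℤ_130


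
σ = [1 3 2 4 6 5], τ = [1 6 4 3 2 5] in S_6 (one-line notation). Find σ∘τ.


σ∘τ: apply τ first, then σ
1 →τ 1 →σ 1
2 →τ 6 →σ 5
3 →τ 4 →σ 4
4 →τ 3 →σ 2
5 →τ 2 →σ 3
6 →τ 5 →σ 6

σ∘τ = [1 5 4 2 3 6]


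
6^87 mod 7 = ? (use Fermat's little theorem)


Fermat's little theorem: if p is prime and gcd(a,p)=1, then a^(p-1) ≡ 1 (mod p)
p = 7 is prime, gcd(6,7) = 1
Reduce exponent: 87 mod 6 = 3
So 6^87 ≡ 6^3 (mod 7)
6^3 mod 7 = 6

6^87 ≡ 6 (mod 7)


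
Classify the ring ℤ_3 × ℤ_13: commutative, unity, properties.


Direct product ring; commutative with unity (1,1); but (1,0)·(0,1) = (0,0) gives zero divisors, so not an integral domain
Commutative: Yes
Integral domain: No
Has unity: Yes

ℤ_3 × ℤ_13: Commutative=Yes, Unity=Yes


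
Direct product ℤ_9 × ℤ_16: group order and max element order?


|ℤ_9 × ℤ_16| = 9 × 16 = 144
Max element order = lcm(9,16) = 144
Cyclic? Yes (gcd=1)

|ℤ_9×ℤ_16| = 144, max element order = 144


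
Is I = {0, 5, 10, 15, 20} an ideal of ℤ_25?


Check ideal conditions for I = {0, 5, 10, 15, 20} in ℤ_25:
(1) I is an additive subgroup? Yes
(2) For r ∈ ℤ_25 and a ∈ I: r·a ∈ I? Yes

Yes, I is an ideal of ℤ_25


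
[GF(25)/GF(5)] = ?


GF(25) = GF(5^2), so the extension degree is 2

[GF(25)/GF(5)] = 2


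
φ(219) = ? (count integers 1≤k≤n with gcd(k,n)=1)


Factor n: 219 = 3 × 73
φ(n) = n · ∏(1 - 1/p) over distinct primes p | n
φ(219) = 219 · (1 - 1/3) · (1 - 1/73) = 144

φ(219) = 144


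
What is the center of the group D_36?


Z(G) = {g ∈ G | gx = xg for all x ∈ G}
For even n, Z(D_n) = {e, r^(n/2)}: the 180° rotation r^18 commutes with every reflection and rotation

Z(D_36) = {e, r^18}


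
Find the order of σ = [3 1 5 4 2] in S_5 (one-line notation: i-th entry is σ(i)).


Cycle decomposition: (1 3 5 2)
Cycle lengths: 4
Order = lcm(4) = 4

ord(σ) = 4


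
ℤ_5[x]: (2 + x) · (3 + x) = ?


Expand and collect like terms; reduce coefficients mod 5:
x^0: 2·3 = 6 ≡ 1 (mod 5)
x^1: 2·1 + 1·3 = 5 ≡ 0 (mod 5)
x^2: 1·1 = 1 ≡ 1 (mod 5)
Result: 1 + x^2

f · g = 1 + x^2


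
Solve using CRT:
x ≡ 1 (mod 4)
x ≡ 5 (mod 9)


m₁ = 4, m₂ = 9, gcd = 1, so CRT applies. M = m₁·m₂ = 36
Let M₁ = M/m₁ = 9, M₂ = M/m₂ = 4
Find y₁ ≡ M₁⁻¹ (mod m₁): 9⁻¹ ≡ 1 (mod 4)
Find y₂ ≡ M₂⁻¹ (mod m₂): 4⁻¹ ≡ 7 (mod 9)
x = a₁·M₁·y₁ + a₂·M₂·y₂ = 1·9·1 + 5·4·7 = 149
Reduce mod 36: x ≡ 5
Check: 5 mod 4 = 1 ✓, 5 mod 9 = 5 ✓

x ≡ 5 (mod 36)


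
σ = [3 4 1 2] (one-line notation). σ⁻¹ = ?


To find σ⁻¹, swap domain and range:
σ(1) = 3 → σ⁻¹(3) = 1
σ(2) = 4 → σ⁻¹(4) = 2
σ(3) = 1 → σ⁻¹(1) = 3
σ(4) = 2 → σ⁻¹(2) = 4

σ⁻¹ = [3 4 1 2]


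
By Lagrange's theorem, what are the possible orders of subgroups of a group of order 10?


Lagrange's theorem: |H| divides |G|
|G| = 10
Divisors of 10: 1, 2, 5, 10

Possible subgroup orders: {1, 2, 5, 10}


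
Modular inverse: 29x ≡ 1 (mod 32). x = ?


Use the extended Euclidean algorithm to write 1 = 29·s + 32·t; then s mod 32 is the inverse.
Euclidean algorithm:
  29 = 0·32 + 29
  32 = 1·29 + 3
  29 = 9·3 + 2
  3 = 1·2 + 1
  2 = 2·1 + 0
gcd(29,32) = 1
Back-substitution gives: 29·(-11) + 32·(10) = 1
So 29⁻¹ ≡ -11 ≡ 21 (mod 32)
Check: 29 × 21 = 609 ≡ 1 (mod 32) ✓

29⁻¹ ≡ 21 (mod 32)


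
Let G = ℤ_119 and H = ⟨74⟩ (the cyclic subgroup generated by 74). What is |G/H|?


|⟨74⟩| = n / gcd(74, 119) = 119 / 1 = 119
H is normal (ℤ_119 is abelian).
|G/H| = |G| / |H| = 119 / 119 = 1

|G/H| = 1


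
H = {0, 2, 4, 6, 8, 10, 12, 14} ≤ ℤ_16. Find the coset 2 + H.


2 + H = {2 + h (mod 16) : h ∈ H}
2+0=2, 2+2=4, 2+4=6, 2+6=8, 2+8=10, 2+10=12, 2+12=14, 2+14=0
2 + H = {0, 2, 4, 6, 8, 10, 12, 14} = 0 + H

2 + H = {0, 2, 4, 6, 8, 10, 12, 14}


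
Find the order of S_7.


|S_n| = n! (number of permutations of n symbols)
|S_7| = 7! = 5040

|S_7| = 5040


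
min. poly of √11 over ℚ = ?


√11 satisfies x² - 11 = 0, irreducible over ℚ since 11 is squarefree

Minimal polynomial: x² - 11


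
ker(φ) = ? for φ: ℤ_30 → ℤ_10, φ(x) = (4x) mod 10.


Kernel = preimage of identity
ker(φ) = {x ∈ ℤ_30 : 4x ≡ 0 (mod 10)}. Since 10 | 30, φ is well-defined. The kernel is the cyclic subgroup ⟨5⟩ of ℤ_30 (order 6), i.e. {0, 5, 10, 15, 20, 25}

ker(φ) = {0, 5, 10, 15, 20, 25}


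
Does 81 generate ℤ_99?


g generates ℤ_n iff gcd(g, n) = 1
gcd(81, 99) = 9
Since gcd = 9 ≠ 1, ⟨81⟩ has order 11 < 99, so 81 is not a generator.

No, 81 does not generate ℤ_99


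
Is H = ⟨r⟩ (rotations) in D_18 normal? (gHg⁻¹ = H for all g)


H = ⟨r⟩ (rotations) in D_18
The rotation subgroup ⟨r⟩ has index 2 in D_18, so it is normal

Yes, normal subgroup


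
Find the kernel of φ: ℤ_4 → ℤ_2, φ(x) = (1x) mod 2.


Kernel = preimage of identity
ker(φ) = {x ∈ ℤ_4 : 1x ≡ 0 (mod 2)}. Since 2 | 4, φ is well-defined. The kernel is the cyclic subgroup ⟨2⟩ of ℤ_4 (order 2), i.e. {0, 2}

ker(φ) = {0, 2}


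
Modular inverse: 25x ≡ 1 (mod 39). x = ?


Use the extended Euclidean algorithm to write 1 = 25·s + 39·t; then s mod 39 is the inverse.
Euclidean algorithm:
  25 = 0·39 + 25
  39 = 1·25 + 14
  25 = 1·14 + 11
  14 = 1·11 + 3
  11 = 3·3 + 2
  3 = 1·2 + 1
  2 = 2·1 + 0
gcd(25,39) = 1
Back-substitution gives: 25·(-14) + 39·(9) = 1
So 25⁻¹ ≡ -14 ≡ 25 (mod 39)
Check: 25 × 25 = 625 ≡ 1 (mod 39) ✓

25⁻¹ ≡ 25 (mod 39)


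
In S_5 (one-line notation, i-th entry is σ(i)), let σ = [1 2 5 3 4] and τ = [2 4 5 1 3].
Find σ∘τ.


σ∘τ: apply τ first, then σ
1 →τ 2 →σ 2
2 →τ 4 →σ 3
3 →τ 5 →σ 4
4 →τ 1 →σ 1
5 →τ 3 →σ 5

σ∘τ = [2 3 4 1 5]


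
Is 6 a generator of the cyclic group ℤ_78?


g generates ℤ_n iff gcd(g, n) = 1
gcd(6, 78) = 6
Since gcd = 6 ≠ 1, ⟨6⟩ has order 13 < 78, so 6 is not a generator.

No, 6 does not generate ℤ_78


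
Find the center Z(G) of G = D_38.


Z(G) = {g ∈ G | gx = xg for all x ∈ G}
For even n, Z(D_n) = {e, r^(n/2)}: the 180° rotation r^19 commutes with every reflection and rotation

Z(D_38) = {e, r^19}


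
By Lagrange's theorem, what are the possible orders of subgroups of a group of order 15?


Lagrange's theorem: |H| divides |G|
|G| = 15
Divisors of 15: 1, 3, 5, 15

Possible subgroup orders: {1, 3, 5, 15}


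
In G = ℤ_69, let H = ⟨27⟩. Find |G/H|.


|⟨27⟩| = n / gcd(27, 69) = 69 / 3 = 23
H is normal (ℤ_69 is abelian).
|G/H| = |G| / |H| = 69 / 23 = 3

|G/H| = 3


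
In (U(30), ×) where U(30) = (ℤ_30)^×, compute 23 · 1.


Operation: multiplication mod 30
23 · 1 = (a × b) mod 30 with a = 23, b = 1

23 · 1 = 23


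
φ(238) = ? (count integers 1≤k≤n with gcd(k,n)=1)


Factor n: 238 = 2 × 7 × 17
φ(n) = n · ∏(1 - 1/p) over distinct primes p | n
φ(238) = 238 · (1 - 1/2) · (1 - 1/7) · (1 - 1/17) = 96

φ(238) = 96


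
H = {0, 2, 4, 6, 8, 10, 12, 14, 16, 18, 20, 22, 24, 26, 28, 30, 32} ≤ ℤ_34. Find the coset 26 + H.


26 + H = {26 + h (mod 34) : h ∈ H}
26+0=26, 26+2=28, 26+4=30, 26+6=32, 26+8=0, 26+10=2, 26+12=4, 26+14=6, 26+16=8, 26+18=10, 26+20=12, 26+22=14, 26+24=16, 26+26=18, 26+28=20, 26+30=22, 26+32=24
26 + H = {0, 2, 4, 6, 8, 10, 12, 14, 16, 18, 20, 22, 24, 26, 28, 30, 32} = 0 + H

26 + H = {0, 2, 4, 6, 8, 10, 12, 14, 16, 18, 20, 22, 24, 26, 28, 30, 32}


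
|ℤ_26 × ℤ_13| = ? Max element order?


|ℤ_26 × ℤ_13| = 26 × 13 = 338
Max element order = lcm(26,13) = 26
Cyclic? No (gcd=13)

|ℤ_26×ℤ_13| = 338, max element order = 26


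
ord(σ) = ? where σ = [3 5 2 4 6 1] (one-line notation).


Cycle decomposition: (1 3 2 5 6)
Cycle lengths: 5
Order = lcm(5) = 5

ord(σ) = 5


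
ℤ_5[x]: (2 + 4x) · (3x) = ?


Expand and collect like terms; reduce coefficients mod 5:
x^0: 2·0 = 0 ≡ 0 (mod 5)
x^1: 2·3 + 4·0 = 6 ≡ 1 (mod 5)
x^2: 4·3 = 12 ≡ 2 (mod 5)
Result: x + 2x^2

f · g = x + 2x^2


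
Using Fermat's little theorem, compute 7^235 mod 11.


Fermat's little theorem: if p is prime and gcd(a,p)=1, then a^(p-1) ≡ 1 (mod p)
p = 11 is prime, gcd(7,11) = 1
Reduce exponent: 235 mod 10 = 5
So 7^235 ≡ 7^5 (mod 11)
7^5 mod 11 = 10

7^235 ≡ 10 (mod 11)


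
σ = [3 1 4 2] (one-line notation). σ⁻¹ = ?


To find σ⁻¹, swap domain and range:
σ(1) = 3 → σ⁻¹(3) = 1
σ(2) = 1 → σ⁻¹(1) = 2
σ(3) = 4 → σ⁻¹(4) = 3
σ(4) = 2 → σ⁻¹(2) = 4

σ⁻¹ = [2 4 1 3]


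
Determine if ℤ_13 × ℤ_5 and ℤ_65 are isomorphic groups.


Comparing ℤ_13 × ℤ_5 and ℤ_65:
gcd(13,5) = 1, so ℤ_13 × ℤ_5 ≅ ℤ_65 (CRT)

Yes, ℤ_13 × ℤ_5 ≅ ℤ_65


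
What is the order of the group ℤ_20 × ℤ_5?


|A × B| = |A| · |B|
|ℤ_20 × ℤ_5| = 20 × 5 = 100

|ℤ_20 × ℤ_5| = 100


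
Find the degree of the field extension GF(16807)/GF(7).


GF(16807) = GF(7^5), so the extension degree is 5

[GF(16807)/GF(7)] = 5


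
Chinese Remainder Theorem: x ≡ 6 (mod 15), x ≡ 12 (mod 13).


m₁ = 15, m₂ = 13, gcd = 1, so CRT applies. M = m₁·m₂ = 195
Let M₁ = M/m₁ = 13, M₂ = M/m₂ = 15
Find y₁ ≡ M₁⁻¹ (mod m₁): 13⁻¹ ≡ 7 (mod 15)
Find y₂ ≡ M₂⁻¹ (mod m₂): 15⁻¹ ≡ 7 (mod 13)
x = a₁·M₁·y₁ + a₂·M₂·y₂ = 6·13·7 + 12·15·7 = 1806
Reduce mod 195: x ≡ 51
Check: 51 mod 15 = 6 ✓, 51 mod 13 = 12 ✓

x ≡ 51 (mod 195)


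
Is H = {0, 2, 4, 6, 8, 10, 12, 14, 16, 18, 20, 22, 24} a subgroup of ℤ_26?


Subgroup test for H = {0, 2, 4, 6, 8, 10, 12, 14, 16, 18, 20, 22, 24} in (ℤ_26, +):
(1) 0 ∈ H? Yes
(2) Closure: for all a,b ∈ H, (a+b) mod 26 ∈ H? Yes
(3) Inverses: for all a ∈ H, -a mod 26 ∈ H? Yes

Yes, H is a subgroup of ℤ_26


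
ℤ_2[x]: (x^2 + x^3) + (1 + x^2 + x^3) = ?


Add coefficients mod 2:
x^0: 0 + 1 = 1 (mod 2)
x^1: 0 + 0 = 0 (mod 2)
x^2: 1 + 1 = 0 (mod 2)
x^3: 1 + 1 = 0 (mod 2)
Result: 1

f + g = 1


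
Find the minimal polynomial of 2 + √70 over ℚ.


Let α = 2 + √70. Then α - 2 = √70, so (α - 2)² = 70, giving α² - 4α - 66 = 0. Degree 2 and α ∉ ℚ, so this is the minimal polynomial.

Minimal polynomial: x² - 4x - 66


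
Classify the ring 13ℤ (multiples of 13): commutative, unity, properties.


13ℤ is a commutative ring under +,× but has no multiplicative identity (1 ∉ 13ℤ); it has no zero divisors, but without unity it is not an integral domain
Commutative: Yes
Integral domain: No
Has unity: No

13ℤ (multiples of 13): Commutative=Yes, Unity=No


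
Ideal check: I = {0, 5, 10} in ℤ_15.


Check ideal conditions for I = {0, 5, 10} in ℤ_15:
(1) I is an additive subgroup? Yes
(2) For r ∈ ℤ_15 and a ∈ I: r·a ∈ I? Yes

Yes, I is an ideal of ℤ_15


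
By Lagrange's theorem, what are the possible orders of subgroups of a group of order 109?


Lagrange's theorem: |H| divides |G|
|G| = 109
Divisors of 109: 1, 109

Possible subgroup orders: {1, 109}


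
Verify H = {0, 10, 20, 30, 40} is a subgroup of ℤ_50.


Subgroup test for H = {0, 10, 20, 30, 40} in (ℤ_50, +):
(1) 0 ∈ H? Yes
(2) Closure: for all a,b ∈ H, (a+b) mod 50 ∈ H? Yes
(3) Inverses: for all a ∈ H, -a mod 50 ∈ H? Yes

Yes, H is a subgroup of ℤ_50


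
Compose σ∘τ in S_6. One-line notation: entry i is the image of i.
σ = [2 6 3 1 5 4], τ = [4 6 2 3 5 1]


σ∘τ: apply τ first, then σ
1 →τ 4 →σ 1
2 →τ 6 →σ 4
3 →τ 2 →σ 6
4 →τ 3 →σ 3
5 →τ 5 →σ 5
6 →τ 1 →σ 2

σ∘τ = [1 4 6 3 5 2]


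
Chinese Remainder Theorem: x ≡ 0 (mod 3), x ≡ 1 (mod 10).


m₁ = 3, m₂ = 10, gcd = 1, so CRT applies. M = m₁·m₂ = 30
Let M₁ = M/m₁ = 10, M₂ = M/m₂ = 3
Find y₁ ≡ M₁⁻¹ (mod m₁): 10⁻¹ ≡ 1 (mod 3)
Find y₂ ≡ M₂⁻¹ (mod m₂): 3⁻¹ ≡ 7 (mod 10)
x = a₁·M₁·y₁ + a₂·M₂·y₂ = 0·10·1 + 1·3·7 = 21
Reduce mod 30: x ≡ 21
Check: 21 mod 3 = 0 ✓, 21 mod 10 = 1 ✓

x ≡ 21 (mod 30)


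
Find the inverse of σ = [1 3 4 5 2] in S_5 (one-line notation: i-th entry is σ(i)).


To find σ⁻¹, swap domain and range:
σ(1) = 1 → σ⁻¹(1) = 1
σ(2) = 3 → σ⁻¹(3) = 2
σ(3) = 4 → σ⁻¹(4) = 3
σ(4) = 5 → σ⁻¹(5) = 4
σ(5) = 2 → σ⁻¹(2) = 5

σ⁻¹ = [1 5 2 3 4]


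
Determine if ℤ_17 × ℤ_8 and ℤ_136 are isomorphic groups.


Comparing ℤ_17 × ℤ_8 and ℤ_136:
gcd(17,8) = 1, so ℤ_17 × ℤ_8 ≅ ℤ_136 (CRT)

Yes, ℤ_17 × ℤ_8 ≅ ℤ_136


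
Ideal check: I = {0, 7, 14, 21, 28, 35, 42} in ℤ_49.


Check ideal conditions for I = {0, 7, 14, 21, 28, 35, 42} in ℤ_49:
(1) I is an additive subgroup? Yes
(2) For r ∈ ℤ_49 and a ∈ I: r·a ∈ I? Yes

Yes, I is an ideal of ℤ_49


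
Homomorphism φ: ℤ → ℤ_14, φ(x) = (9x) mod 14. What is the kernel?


Kernel = preimage of identity
ker(φ) = {x ∈ ℤ : 9x ≡ 0 (mod 14)}. gcd(9,14) = 1, so 9x ≡ 0 (mod 14) ⟺ x ≡ 0 (mod 14/1 = 14). Hence ker(φ) = 14ℤ

ker(φ) = 14ℤ


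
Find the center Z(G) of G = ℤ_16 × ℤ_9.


Z(G) = {g ∈ G | gx = xg for all x ∈ G}
Direct product of abelian groups is abelian, so Z(G) = G

Z(ℤ_16 × ℤ_9) = ℤ_16 × ℤ_9


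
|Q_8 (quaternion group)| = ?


Q_8 = {±1, ±i, ±j, ±k}
|Q_8| = 8

|Q_8 (quaternion group)| = 8


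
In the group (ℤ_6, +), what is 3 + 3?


Operation: addition mod 6
3 + 3 = (a + b) mod 6 with a = 3, b = 3

3 + 3 = 0


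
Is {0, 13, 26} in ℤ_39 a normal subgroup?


H = {0, 13, 26} in ℤ_39
ℤ_39 is abelian; every subgroup of an abelian group is normal

Yes, normal subgroup


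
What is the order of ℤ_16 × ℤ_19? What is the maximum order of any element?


|ℤ_16 × ℤ_19| = 16 × 19 = 304
Max element order = lcm(16,19) = 304
Cyclic? Yes (gcd=1)

|ℤ_16×ℤ_19| = 304, max element order = 304


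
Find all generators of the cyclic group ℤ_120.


g generates ℤ_n iff gcd(g,n) = 1
Prime factors of 120: 2, 3, 5
Generators are g ∈ {1,...,119} not divisible by any of these primes.
Generators: {1, 7, 11, 13, 17, 19, 23, 29, 31, 37, 41, 43, 47, 49, 53, 59, 61, 67, 71, 73, 77, 79, 83, 89, 91, 97, 101, 103, 107, 109, 113, 119}
Number of generators = φ(120) = 32

Generators of ℤ_120 = {1, 7, 11, 13, 17, 19, 23, 29, 31, 37, 41, 43, 47, 49, 53, 59, 61, 67, 71, 73, 77, 79, 83, 89, 91, 97, 101, 103, 107, 109, 113, 119}


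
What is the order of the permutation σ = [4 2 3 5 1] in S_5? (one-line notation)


Cycle decomposition: (1 4 5)
Cycle lengths: 3
Order = lcm(3) = 3

ord(σ) = 3


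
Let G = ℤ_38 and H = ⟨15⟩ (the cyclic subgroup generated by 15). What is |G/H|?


|⟨15⟩| = n / gcd(15, 38) = 38 / 1 = 38
H is normal (ℤ_38 is abelian).
|G/H| = |G| / |H| = 38 / 38 = 1

|G/H| = 1


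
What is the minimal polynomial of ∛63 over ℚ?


∛63 satisfies x³ - 63 = 0, irreducible over ℚ (no rational root; 63 is not a perfect cube)

Minimal polynomial: x³ - 63


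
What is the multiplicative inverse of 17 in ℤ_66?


Use the extended Euclidean algorithm to write 1 = 17·s + 66·t; then s mod 66 is the inverse.
Euclidean algorithm:
  17 = 0·66 + 17
  66 = 3·17 + 15
  17 = 1·15 + 2
  15 = 7·2 + 1
  2 = 2·1 + 0
gcd(17,66) = 1
Back-substitution gives: 17·(-31) + 66·(8) = 1
So 17⁻¹ ≡ -31 ≡ 35 (mod 66)
Check: 17 × 35 = 595 ≡ 1 (mod 66) ✓

17⁻¹ ≡ 35 (mod 66)


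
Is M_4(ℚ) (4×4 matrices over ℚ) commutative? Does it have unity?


Matrix multiplication is non-commutative for n ≥ 2; the identity matrix I is the unity; singular matrices give zero divisors, so not an integral domain
Commutative: No
Integral domain: No
Has unity: Yes

M_4(ℚ) (4×4 matrices over ℚ): Commutative=No, Unity=Yes


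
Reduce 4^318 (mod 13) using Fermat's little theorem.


Fermat's little theorem: if p is prime and gcd(a,p)=1, then a^(p-1) ≡ 1 (mod p)
p = 13 is prime, gcd(4,13) = 1
Reduce exponent: 318 mod 12 = 6
So 4^318 ≡ 4^6 (mod 13)
4^6 mod 13 = 1

4^318 ≡ 1 (mod 13)


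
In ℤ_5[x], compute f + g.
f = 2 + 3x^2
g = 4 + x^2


Add coefficients mod 5:
x^0: 2 + 4 = 1 (mod 5)
x^1: 0 + 0 = 0 (mod 5)
x^2: 3 + 1 = 4 (mod 5)
Result: 1 + 4x^2

f + g = 1 + 4x^2


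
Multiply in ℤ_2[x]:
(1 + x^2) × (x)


Expand and collect like terms; reduce coefficients mod 2:
x^0: 1·0 = 0 ≡ 0 (mod 2)
x^1: 1·1 + 0·0 = 1 ≡ 1 (mod 2)
x^2: 0·1 + 1·0 = 0 ≡ 0 (mod 2)
x^3: 1·1 = 1 ≡ 1 (mod 2)
Result: x + x^3

f · g = x + x^3


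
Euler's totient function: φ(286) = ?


Factor n: 286 = 2 × 11 × 13
φ(n) = n · ∏(1 - 1/p) over distinct primes p | n
φ(286) = 286 · (1 - 1/2) · (1 - 1/11) · (1 - 1/13) = 120

φ(286) = 120


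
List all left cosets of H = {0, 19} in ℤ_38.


H = {0, 19}, |H| = 2
Number of cosets = |G|/|H| = 38/2 = 19
0 + H = {0, 19}
1 + H = {1, 20}
2 + H = {2, 21}
3 + H = {3, 22}
4 + H = {4, 23}
5 + H = {5, 24}
6 + H = {6, 25}
7 + H = {7, 26}
8 + H = {8, 27}
9 + H = {9, 28}
10 + H = {10, 29}
11 + H = {11, 30}
12 + H = {12, 31}
13 + H = {13, 32}
14 + H = {14, 33}
15 + H = {15, 34}
16 + H = {16, 35}
17 + H = {17, 36}
18 + H = {18, 37}

Cosets: 0+H={0,19}; 1+H={1,20}; 2+H={2,21}; 3+H={3,22}; 4+H={4,23}; 5+H={5,24}; 6+H={6,25}; 7+H={7,26}; 8+H={8,27}; 9+H={9,28}; 10+H={10,29}; 11+H={11,30}; 12+H={12,31}; 13+H={13,32}; 14+H={14,33}; 15+H={15,34}; 16+H={16,35}; 17+H={17,36}; 18+H={18,37}


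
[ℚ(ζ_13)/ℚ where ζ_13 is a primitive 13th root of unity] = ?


[ℚ(ζ_n):ℚ] = deg Φ_n(x) = φ(n). Here φ(13) = 12

[ℚ(ζ_13)/ℚ where ζ_13 is a primitive 13th root of unity] = 12


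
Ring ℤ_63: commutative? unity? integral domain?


ℤ_63 is a commutative ring with unity 1; 63 = 3×21 is composite, so 3·21 ≡ 0 gives zero divisors (not an integral domain)
Commutative: Yes
Integral domain: No
Has unity: Yes

ℤ_63: Commutative=Yes, Unity=Yes


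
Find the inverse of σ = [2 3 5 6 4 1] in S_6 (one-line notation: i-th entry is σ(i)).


To find σ⁻¹, swap domain and range:
σ(1) = 2 → σ⁻¹(2) = 1
σ(2) = 3 → σ⁻¹(3) = 2
σ(3) = 5 → σ⁻¹(5) = 3
σ(4) = 6 → σ⁻¹(6) = 4
σ(5) = 4 → σ⁻¹(4) = 5
σ(6) = 1 → σ⁻¹(1) = 6

σ⁻¹ = [6 1 2 5 3 4]


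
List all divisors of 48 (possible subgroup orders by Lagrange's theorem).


Lagrange's theorem: |H| divides |G|
|G| = 48
Divisors of 48: 1, 2, 3, 4, 6, 8, 12, 16, 24, 48

Possible subgroup orders: {1, 2, 3, 4, 6, 8, 12, 16, 24, 48}


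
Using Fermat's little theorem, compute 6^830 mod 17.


Fermat's little theorem: if p is prime and gcd(a,p)=1, then a^(p-1) ≡ 1 (mod p)
p = 17 is prime, gcd(6,17) = 1
Reduce exponent: 830 mod 16 = 14
So 6^830 ≡ 6^14 (mod 17)
6^14 mod 17 = 9

6^830 ≡ 9 (mod 17)


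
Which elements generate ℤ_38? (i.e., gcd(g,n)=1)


g generates ℤ_n iff gcd(g,n) = 1
Prime factors of 38: 2, 19
Generators are g ∈ {1,...,37} not divisible by any of these primes.
Generators: {1, 3, 5, 7, 9, 11, 13, 15, 17, 21, 23, 25, 27, 29, 31, 33, 35, 37}
Number of generators = φ(38) = 18

Generators of ℤ_38 = {1, 3, 5, 7, 9, 11, 13, 15, 17, 21, 23, 25, 27, 29, 31, 33, 35, 37}


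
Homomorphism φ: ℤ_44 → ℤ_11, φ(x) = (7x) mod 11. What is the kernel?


Kernel = preimage of identity
ker(φ) = {x ∈ ℤ_44 : 7x ≡ 0 (mod 11)}. Since 11 | 44, φ is well-defined. The kernel is the cyclic subgroup ⟨11⟩ of ℤ_44 (order 4), i.e. {0, 11, 22, 33}

ker(φ) = {0, 11, 22, 33}


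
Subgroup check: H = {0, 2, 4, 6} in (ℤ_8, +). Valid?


Subgroup test for H = {0, 2, 4, 6} in (ℤ_8, +):
(1) 0 ∈ H? Yes
(2) Closure: for all a,b ∈ H, (a+b) mod 8 ∈ H? Yes
(3) Inverses: for all a ∈ H, -a mod 8 ∈ H? Yes

Yes, H is a subgroup of ℤ_8


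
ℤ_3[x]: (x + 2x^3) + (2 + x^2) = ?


Add coefficients mod 3:
x^0: 0 + 2 = 2 (mod 3)
x^1: 1 + 0 = 1 (mod 3)
x^2: 0 + 1 = 1 (mod 3)
x^3: 2 + 0 = 2 (mod 3)
Result: 2 + x + x^2 + 2x^3

f + g = 2 + x + x^2 + 2x^3


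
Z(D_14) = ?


Z(G) = {g ∈ G | gx = xg for all x ∈ G}
For even n, Z(D_n) = {e, r^(n/2)}: the 180° rotation r^7 commutes with every reflection and rotation

Z(D_14) = {e, r^7}


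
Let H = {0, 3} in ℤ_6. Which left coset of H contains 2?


2 + H = {2 + h (mod 6) : h ∈ H}
2+0=2, 2+3=5

2 + H = {2, 5}


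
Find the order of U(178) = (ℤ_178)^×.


U(n) is the group of units mod n; |U(n)| = φ(n)
|U(178)| = φ(178) = 88

|U(178) = (ℤ_178)^×| = 88


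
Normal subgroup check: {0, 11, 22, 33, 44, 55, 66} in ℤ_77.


H = {0, 11, 22, 33, 44, 55, 66} in ℤ_77
ℤ_77 is abelian; every subgroup of an abelian group is normal

Yes, normal subgroup


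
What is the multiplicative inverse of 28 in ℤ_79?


Use the extended Euclidean algorithm to write 1 = 28·s + 79·t; then s mod 79 is the inverse.
Euclidean algorithm:
  28 = 0·79 + 28
  79 = 2·28 + 23
  28 = 1·23 + 5
  23 = 4·5 + 3
  5 = 1·3 + 2
  3 = 1·2 + 1
  2 = 2·1 + 0
gcd(28,79) = 1
Back-substitution gives: 28·(-31) + 79·(11) = 1
So 28⁻¹ ≡ -31 ≡ 48 (mod 79)
Check: 28 × 48 = 1344 ≡ 1 (mod 79) ✓

28⁻¹ ≡ 48 (mod 79)


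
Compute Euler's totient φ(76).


Factor n: 76 = 2^2 × 19
φ(n) = n · ∏(1 - 1/p) over distinct primes p | n
φ(76) = 76 · (1 - 1/2) · (1 - 1/19) = 36

φ(76) = 36


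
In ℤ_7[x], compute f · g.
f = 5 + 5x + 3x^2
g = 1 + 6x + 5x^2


Expand and collect like terms; reduce coefficients mod 7:
x^0: 5·1 = 5 ≡ 5 (mod 7)
x^1: 5·6 + 5·1 = 35 ≡ 0 (mod 7)
x^2: 5·5 + 5·6 + 3·1 = 58 ≡ 2 (mod 7)
x^3: 5·5 + 3·6 = 43 ≡ 1 (mod 7)
x^4: 3·5 = 15 ≡ 1 (mod 7)
Result: 5 + 2x^2 + x^3 + x^4

f · g = 5 + 2x^2 + x^3 + x^4


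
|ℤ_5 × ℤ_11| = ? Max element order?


|ℤ_5 × ℤ_11| = 5 × 11 = 55
Max element order = lcm(5,11) = 55
Cyclic? Yes (gcd=1)

|ℤ_5×ℤ_11| = 55, max element order = 55


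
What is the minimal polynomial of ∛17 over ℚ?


∛17 satisfies x³ - 17 = 0, irreducible over ℚ (no rational root; 17 is not a perfect cube)

Minimal polynomial: x³ - 17


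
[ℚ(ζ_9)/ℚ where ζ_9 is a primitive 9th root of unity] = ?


[ℚ(ζ_n):ℚ] = deg Φ_n(x) = φ(n). Here φ(9) = 6

[ℚ(ζ_9)/ℚ where ζ_9 is a primitive 9th root of unity] = 6


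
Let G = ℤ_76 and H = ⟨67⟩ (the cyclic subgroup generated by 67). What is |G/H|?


|⟨67⟩| = n / gcd(67, 76) = 76 / 1 = 76
H is normal (ℤ_76 is abelian).
|G/H| = |G| / |H| = 76 / 76 = 1

|G/H| = 1


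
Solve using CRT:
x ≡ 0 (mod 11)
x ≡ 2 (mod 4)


m₁ = 11, m₂ = 4, gcd = 1, so CRT applies. M = m₁·m₂ = 44
Let M₁ = M/m₁ = 4, M₂ = M/m₂ = 11
Find y₁ ≡ M₁⁻¹ (mod m₁): 4⁻¹ ≡ 3 (mod 11)
Find y₂ ≡ M₂⁻¹ (mod m₂): 11⁻¹ ≡ 3 (mod 4)
x = a₁·M₁·y₁ + a₂·M₂·y₂ = 0·4·3 + 2·11·3 = 66
Reduce mod 44: x ≡ 22
Check: 22 mod 11 = 0 ✓, 22 mod 4 = 2 ✓

x ≡ 22 (mod 44)


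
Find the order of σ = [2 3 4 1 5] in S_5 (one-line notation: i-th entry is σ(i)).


Cycle decomposition: (1 2 3 4)
Cycle lengths: 4
Order = lcm(4) = 4

ord(σ) = 4


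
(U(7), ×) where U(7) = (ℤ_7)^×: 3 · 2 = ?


Operation: multiplication mod 7
3 · 2 = (a × b) mod 7 with a = 3, b = 2

3 · 2 = 6


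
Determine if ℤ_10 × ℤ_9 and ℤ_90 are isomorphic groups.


Comparing ℤ_10 × ℤ_9 and ℤ_90:
gcd(10,9) = 1, so ℤ_10 × ℤ_9 ≅ ℤ_90 (CRT)

Yes, ℤ_10 × ℤ_9 ≅ ℤ_90


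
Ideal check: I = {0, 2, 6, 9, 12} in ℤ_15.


Check ideal conditions for I = {0, 2, 6, 9, 12} in ℤ_15:
(1) I is an additive subgroup? No
(2) For r ∈ ℤ_15 and a ∈ I: r·a ∈ I? No  [counterexample: r=2, a=2, r·a mod 15 = 4 ∉ I]

No, I is not an ideal of ℤ_15


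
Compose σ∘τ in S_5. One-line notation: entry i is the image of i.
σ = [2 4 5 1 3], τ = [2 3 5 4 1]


σ∘τ: apply τ first, then σ
1 →τ 2 →σ 4
2 →τ 3 →σ 5
3 →τ 5 →σ 3
4 →τ 4 →σ 1
5 →τ 1 →σ 2

σ∘τ = [4 5 3 1 2]


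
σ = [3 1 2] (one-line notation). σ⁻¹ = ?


To find σ⁻¹, swap domain and range:
σ(1) = 3 → σ⁻¹(3) = 1
σ(2) = 1 → σ⁻¹(1) = 2
σ(3) = 2 → σ⁻¹(2) = 3

σ⁻¹ = [2 3 1]


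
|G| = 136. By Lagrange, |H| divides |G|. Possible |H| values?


Lagrange's theorem: |H| divides |G|
|G| = 136
Divisors of 136: 1, 2, 4, 8, 17, 34, 68, 136

Possible subgroup orders: {1, 2, 4, 8, 17, 34, 68, 136}


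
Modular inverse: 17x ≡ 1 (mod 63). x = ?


Use the extended Euclidean algorithm to write 1 = 17·s + 63·t; then s mod 63 is the inverse.
Euclidean algorithm:
  17 = 0·63 + 17
  63 = 3·17 + 12
  17 = 1·12 + 5
  12 = 2·5 + 2
  5 = 2·2 + 1
  2 = 2·1 + 0
gcd(17,63) = 1
Back-substitution gives: 17·(26) + 63·(-7) = 1
So 17⁻¹ ≡ 26 ≡ 26 (mod 63)
Check: 17 × 26 = 442 ≡ 1 (mod 63) ✓

17⁻¹ ≡ 26 (mod 63)


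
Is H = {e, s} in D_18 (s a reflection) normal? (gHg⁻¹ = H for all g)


H = {e, s} in D_18 (s a reflection)
r·s·r⁻¹ = sr⁻² ≠ s for n ≥ 3, so {e, s} is not closed under conjugation

No, not a normal subgroup


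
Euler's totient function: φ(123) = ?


Factor n: 123 = 3 × 41
φ(n) = n · ∏(1 - 1/p) over distinct primes p | n
φ(123) = 123 · (1 - 1/3) · (1 - 1/41) = 80

φ(123) = 80


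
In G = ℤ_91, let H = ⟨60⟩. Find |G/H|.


|⟨60⟩| = n / gcd(60, 91) = 91 / 1 = 91
H is normal (ℤ_91 is abelian).
|G/H| = |G| / |H| = 91 / 91 = 1

|G/H| = 1


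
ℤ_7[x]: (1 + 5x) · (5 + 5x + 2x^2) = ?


Expand and collect like terms; reduce coefficients mod 7:
x^0: 1·5 = 5 ≡ 5 (mod 7)
x^1: 1·5 + 5·5 = 30 ≡ 2 (mod 7)
x^2: 1·2 + 5·5 = 27 ≡ 6 (mod 7)
x^3: 5·2 = 10 ≡ 3 (mod 7)
Result: 5 + 2x + 6x^2 + 3x^3

f · g = 5 + 2x + 6x^2 + 3x^3


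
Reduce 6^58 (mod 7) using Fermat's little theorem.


Fermat's little theorem: if p is prime and gcd(a,p)=1, then a^(p-1) ≡ 1 (mod p)
p = 7 is prime, gcd(6,7) = 1
Reduce exponent: 58 mod 6 = 4
So 6^58 ≡ 6^4 (mod 7)
6^4 mod 7 = 1

6^58 ≡ 1 (mod 7)


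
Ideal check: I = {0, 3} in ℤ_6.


Check ideal conditions for I = {0, 3} in ℤ_6:
(1) I is an additive subgroup? Yes
(2) For r ∈ ℤ_6 and a ∈ I: r·a ∈ I? Yes

Yes, I is an ideal of ℤ_6


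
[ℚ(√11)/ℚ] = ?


√11 has minimal polynomial x² - 11 (irreducible over ℚ since 11 is squarefree)

[ℚ(√11)/ℚ] = 2


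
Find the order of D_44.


|D_n| = 2n (n rotations and n reflections)
|D_44| = 2×44 = 88

|D_44| = 88


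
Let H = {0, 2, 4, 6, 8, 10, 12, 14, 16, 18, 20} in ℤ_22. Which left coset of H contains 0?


0 + H = {0 + h (mod 22) : h ∈ H}
0+0=0, 0+2=2, 0+4=4, 0+6=6, 0+8=8, 0+10=10, 0+12=12, 0+14=14, 0+16=16, 0+18=18, 0+20=20

0 + H = {0, 2, 4, 6, 8, 10, 12, 14, 16, 18, 20}


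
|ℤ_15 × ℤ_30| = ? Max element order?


|ℤ_15 × ℤ_30| = 15 × 30 = 450
Max element order = lcm(15,30) = 30
Cyclic? No (gcd=15)

|ℤ_15×ℤ_30| = 450, max element order = 30


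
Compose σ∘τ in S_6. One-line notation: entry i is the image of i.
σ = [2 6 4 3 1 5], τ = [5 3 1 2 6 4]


σ∘τ: apply τ first, then σ
1 →τ 5 →σ 1
2 →τ 3 →σ 4
3 →τ 1 →σ 2
4 →τ 2 →σ 6
5 →τ 6 →σ 5
6 →τ 4 →σ 3

σ∘τ = [1 4 2 6 5 3]


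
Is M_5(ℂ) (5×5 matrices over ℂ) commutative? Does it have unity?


Matrix multiplication is non-commutative for n ≥ 2; the identity matrix I is the unity; singular matrices give zero divisors, so not an integral domain
Commutative: No
Integral domain: No
Has unity: Yes

M_5(ℂ) (5×5 matrices over ℂ): Commutative=No, Unity=Yes


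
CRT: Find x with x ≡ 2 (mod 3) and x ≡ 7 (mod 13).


m₁ = 3, m₂ = 13, gcd = 1, so CRT applies. M = m₁·m₂ = 39
Let M₁ = M/m₁ = 13, M₂ = M/m₂ = 3
Find y₁ ≡ M₁⁻¹ (mod m₁): 13⁻¹ ≡ 1 (mod 3)
Find y₂ ≡ M₂⁻¹ (mod m₂): 3⁻¹ ≡ 9 (mod 13)
x = a₁·M₁·y₁ + a₂·M₂·y₂ = 2·13·1 + 7·3·9 = 215
Reduce mod 39: x ≡ 20
Check: 20 mod 3 = 2 ✓, 20 mod 13 = 7 ✓

x ≡ 20 (mod 39)


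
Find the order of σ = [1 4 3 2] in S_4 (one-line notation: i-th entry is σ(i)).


Cycle decomposition: (2 4)
Cycle lengths: 2
Order = lcm(2) = 2

ord(σ) = 2


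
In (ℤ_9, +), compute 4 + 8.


Operation: addition mod 9
4 + 8 = (a + b) mod 9 with a = 4, b = 8

4 + 8 = 3


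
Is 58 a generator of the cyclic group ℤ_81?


g generates ℤ_n iff gcd(g, n) = 1
gcd(58, 81) = 1
Since gcd = 1, 58 is a generator.

Yes, 58 generates ℤ_81


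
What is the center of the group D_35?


Z(G) = {g ∈ G | gx = xg for all x ∈ G}
For odd n, Z(D_n) = {e}: no nontrivial rotation commutes with all reflections

Z(D_35) = {e}


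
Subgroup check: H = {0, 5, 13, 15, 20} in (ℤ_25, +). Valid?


Subgroup test for H = {0, 5, 13, 15, 20} in (ℤ_25, +):
(1) 0 ∈ H? Yes
(2) Closure: for all a,b ∈ H, (a+b) mod 25 ∈ H? No  [counterexample: 5 + 5 = 10 ∉ H]
(3) Inverses: for all a ∈ H, -a mod 25 ∈ H? No

No, H is not a subgroup of ℤ_25


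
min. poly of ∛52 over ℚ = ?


∛52 satisfies x³ - 52 = 0, irreducible over ℚ (no rational root; 52 is not a perfect cube)

Minimal polynomial: x³ - 52


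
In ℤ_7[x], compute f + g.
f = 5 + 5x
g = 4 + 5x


Add coefficients mod 7:
x^0: 5 + 4 = 2 (mod 7)
x^1: 5 + 5 = 3 (mod 7)
Result: 2 + 3x

f + g = 2 + 3x


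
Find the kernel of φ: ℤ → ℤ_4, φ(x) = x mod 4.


Kernel = preimage of identity
ker(φ) = {x ∈ ℤ : x ≡ 0 (mod 4)} = 4ℤ = {0, ±4, ±8, ...}

ker(φ) = 4ℤ


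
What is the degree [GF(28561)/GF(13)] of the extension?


GF(28561) = GF(13^4), so the extension degree is 4

[GF(28561)/GF(13)] = 4


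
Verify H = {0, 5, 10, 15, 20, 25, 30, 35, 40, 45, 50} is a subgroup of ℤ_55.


Subgroup test for H = {0, 5, 10, 15, 20, 25, 30, 35, 40, 45, 50} in (ℤ_55, +):
(1) 0 ∈ H? Yes
(2) Closure: for all a,b ∈ H, (a+b) mod 55 ∈ H? Yes
(3) Inverses: for all a ∈ H, -a mod 55 ∈ H? Yes

Yes, H is a subgroup of ℤ_55


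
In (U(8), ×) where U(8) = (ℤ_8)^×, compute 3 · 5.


Operation: multiplication mod 8
3 · 5 = (a × b) mod 8 with a = 3, b = 5

3 · 5 = 7


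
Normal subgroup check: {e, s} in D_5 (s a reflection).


H = {e, s} in D_5 (s a reflection)
r·s·r⁻¹ = sr⁻² ≠ s for n ≥ 3, so {e, s} is not closed under conjugation

No, not a normal subgroup


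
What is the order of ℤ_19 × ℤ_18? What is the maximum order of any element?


|ℤ_19 × ℤ_18| = 19 × 18 = 342
Max element order = lcm(19,18) = 342
Cyclic? Yes (gcd=1)

|ℤ_19×ℤ_18| = 342, max element order = 342


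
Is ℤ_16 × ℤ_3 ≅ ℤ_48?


Comparing ℤ_16 × ℤ_3 and ℤ_48:
gcd(16,3) = 1, so ℤ_16 × ℤ_3 ≅ ℤ_48 (CRT)

Yes, ℤ_16 × ℤ_3 ≅ ℤ_48


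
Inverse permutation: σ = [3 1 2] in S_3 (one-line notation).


To find σ⁻¹, swap domain and range:
σ(1) = 3 → σ⁻¹(3) = 1
σ(2) = 1 → σ⁻¹(1) = 2
σ(3) = 2 → σ⁻¹(2) = 3

σ⁻¹ = [2 3 1]


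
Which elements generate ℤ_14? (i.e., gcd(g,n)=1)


g generates ℤ_n iff gcd(g,n) = 1
Checking each g ∈ {1,...,13}:
gcd(1,14) = 1
gcd(2,14) = 2
gcd(3,14) = 1
gcd(4,14) = 2
gcd(5,14) = 1
gcd(6,14) = 2
gcd(7,14) = 7
gcd(8,14) = 2
gcd(9,14) = 1
gcd(10,14) = 2
gcd(11,14) = 1
gcd(12,14) = 2
gcd(13,14) = 1
Generators: {1, 3, 5, 9, 11, 13}
Number of generators = φ(14) = 6

Generators of ℤ_14 = {1, 3, 5, 9, 11, 13}
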